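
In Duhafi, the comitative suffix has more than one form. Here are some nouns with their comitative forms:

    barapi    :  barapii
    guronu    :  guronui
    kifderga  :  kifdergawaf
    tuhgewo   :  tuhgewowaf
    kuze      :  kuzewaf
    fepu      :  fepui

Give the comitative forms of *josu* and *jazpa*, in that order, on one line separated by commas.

The alternation tracks the last vowel of the stem — -i when the last vowel of the stem is a high vowel (*barapi*, *guronu*, *fepu*); -waf when the last vowel of the stem is a non-high vowel (*kifderga*, *tuhgewo*, *kuze*).
*josu*: last vowel = /u/, a high vowel → -i → *josui*.
The last vowel of *jazpa* is /a/, which is a non-high vowel, so the suffix is -waf, giving *jazpawaf*.

josui, jazpawaf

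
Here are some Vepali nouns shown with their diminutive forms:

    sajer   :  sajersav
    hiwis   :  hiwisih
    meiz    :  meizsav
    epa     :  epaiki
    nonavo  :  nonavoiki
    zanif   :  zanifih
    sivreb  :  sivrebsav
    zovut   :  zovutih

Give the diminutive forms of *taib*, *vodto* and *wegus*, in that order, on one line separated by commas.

The pattern is voicing of the final sound: -ih when the stem ends in a voiceless consonant (*hiwis*, *zanif*, *zovut*); -sav when the stem ends in a voiced consonant (*sajer*, *meiz*, *sivreb*); -iki when the stem ends in a vowel (*epa*, *nonavo*).
The final sound of *taib* is /b/, which is a voiced consonant, so the suffix is -sav, giving *taibsav*.
*vodto*: final sound = /o/, a vowel → -iki → *vodtoiki*.
The final sound of *wegus* is /s/, which is a voiceless consonant, so the suffix is -ih, giving *wegusih*.

taibsav, vodtoiki, wegusih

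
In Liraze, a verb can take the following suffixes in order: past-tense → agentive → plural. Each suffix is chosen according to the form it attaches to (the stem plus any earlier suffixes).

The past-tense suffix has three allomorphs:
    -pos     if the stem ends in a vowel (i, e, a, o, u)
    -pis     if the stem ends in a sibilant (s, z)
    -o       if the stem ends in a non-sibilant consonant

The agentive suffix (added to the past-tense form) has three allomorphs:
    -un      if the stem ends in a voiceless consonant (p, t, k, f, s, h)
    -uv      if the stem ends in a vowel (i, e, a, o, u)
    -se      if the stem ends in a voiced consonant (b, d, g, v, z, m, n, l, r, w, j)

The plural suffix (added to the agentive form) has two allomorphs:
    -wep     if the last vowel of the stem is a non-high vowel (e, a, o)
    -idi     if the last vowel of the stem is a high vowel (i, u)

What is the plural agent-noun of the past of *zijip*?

The final sound of *zijip* is /p/, which is a non-sibilant consonant, so the past-tense suffix is -o, giving *zijipo*.
Since the final sound of the past-tense form *zijipo* is /o/ (a vowel), it takes -uv, giving *zijipouv*.
The last vowel of the agentive form *zijipouv* is /u/, which is a high vowel, so the plural suffix is -idi, giving *zijipouvidi*.

zijipouvidi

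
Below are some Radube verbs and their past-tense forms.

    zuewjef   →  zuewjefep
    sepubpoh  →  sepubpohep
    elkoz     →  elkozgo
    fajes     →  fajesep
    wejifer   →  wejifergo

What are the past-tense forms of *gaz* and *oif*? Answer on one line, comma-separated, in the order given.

gazgo, oifep

Looking at the final consonant of each stem: -ep when the stem ends in a voiceless consonant (*zuewjef*, *sepubpoh*, *fajes*); -go when the stem ends in a voiced consonant (*elkoz*, *wejifer*).
The final consonant of *gaz* is /z/, which is voiced, so the suffix is -go, giving *gazgo*.
*oif*: final consonant = /f/, voiceless → -ep → *oifep*.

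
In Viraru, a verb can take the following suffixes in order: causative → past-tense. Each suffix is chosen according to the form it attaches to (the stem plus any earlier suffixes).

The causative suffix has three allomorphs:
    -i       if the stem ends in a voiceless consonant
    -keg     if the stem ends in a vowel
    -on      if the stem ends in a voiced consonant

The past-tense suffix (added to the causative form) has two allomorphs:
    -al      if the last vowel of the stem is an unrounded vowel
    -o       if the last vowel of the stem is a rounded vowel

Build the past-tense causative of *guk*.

gukial

Since the final sound of *guk* is /k/ (a voiceless consonant), it takes -i, giving *guki*.
The causative form *guki* — last vowel /i/ (an unrounded vowel) → -al → *gukial*.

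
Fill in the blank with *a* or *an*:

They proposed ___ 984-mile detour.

a

The indefinite article is chosen by the initial *sound* of the following word, not its spelling.
The number *984* is spoken "nine hundred …", beginning with /naɪn/ — a consonant sound.
So the article is *a*: They proposed a 984-mile detour.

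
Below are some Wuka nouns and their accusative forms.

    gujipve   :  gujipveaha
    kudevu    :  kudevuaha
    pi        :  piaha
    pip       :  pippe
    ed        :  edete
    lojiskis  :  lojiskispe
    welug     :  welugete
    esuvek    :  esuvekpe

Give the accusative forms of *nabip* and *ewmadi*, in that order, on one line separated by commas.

nabippe, ewmadiaha

Looking at the final sound of each stem: -pe when the stem ends in a voiceless consonant (*pip*, *lojiskis*, *esuvek*); -ete when the stem ends in a voiced consonant (*ed*, *welug*); -aha when the stem ends in a vowel (*gujipve*, *kudevu*, *pi*).
The final sound of *nabip* is /p/, which is a voiceless consonant, so the suffix is -pe, giving *nabippe*.
The final sound of *ewmadi* is /i/, which is a vowel, so the suffix is -aha, giving *ewmadiaha*.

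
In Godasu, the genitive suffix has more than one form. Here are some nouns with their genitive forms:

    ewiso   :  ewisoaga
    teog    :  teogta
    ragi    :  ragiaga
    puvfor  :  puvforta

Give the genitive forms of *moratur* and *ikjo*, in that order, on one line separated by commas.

moraturta, ikjoaga

The alternation tracks the final sound of the stem — -ta when the stem ends in a consonant (*teog*, *puvfor*); -aga when the stem ends in a vowel (*ewiso*, *ragi*).
Since the final sound of *moratur* is /r/ (a consonant), it takes -ta, giving *moraturta*.
The final sound of *ikjo* is /o/, which is a vowel, so the suffix is -aga, giving *ikjoaga*.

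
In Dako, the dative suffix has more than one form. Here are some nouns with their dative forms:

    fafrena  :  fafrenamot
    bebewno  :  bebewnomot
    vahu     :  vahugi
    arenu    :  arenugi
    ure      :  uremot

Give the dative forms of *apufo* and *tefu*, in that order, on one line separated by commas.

apufomot, tefugi

The pattern is height harmony: -gi when the last vowel of the stem is a high vowel (*vahu*, *arenu*); -mot when the last vowel of the stem is a non-high vowel (*fafrena*, *bebewno*, *ure*).
The last vowel of *apufo* is /o/, which is a non-high vowel, so the suffix is -mot, giving *apufomot*.
The last vowel of *tefu* is /u/, which is a high vowel, so the suffix is -gi, giving *tefugi*.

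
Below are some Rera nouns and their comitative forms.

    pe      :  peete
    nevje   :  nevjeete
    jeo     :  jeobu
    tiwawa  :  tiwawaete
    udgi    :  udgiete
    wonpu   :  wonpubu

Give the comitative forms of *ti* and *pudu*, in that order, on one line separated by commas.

The suffix is conditioned by the last vowel: -bu when the last vowel of the stem is a rounded vowel (*jeo*, *wonpu*); -ete when the last vowel of the stem is an unrounded vowel (*pe*, *nevje*, *tiwawa*, *udgi*).
*ti*: last vowel = /i/, an unrounded vowel → -ete → *tiete*.
*pudu*: last vowel = /u/, a rounded vowel → -bu → *pudubu*.

tiete, pudubu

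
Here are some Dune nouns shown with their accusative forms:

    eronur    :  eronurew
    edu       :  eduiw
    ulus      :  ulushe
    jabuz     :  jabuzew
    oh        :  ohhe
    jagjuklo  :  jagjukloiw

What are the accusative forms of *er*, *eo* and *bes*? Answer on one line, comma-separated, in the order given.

erew, eoiw, beshe

The suffix is conditioned by the final sound: -he when the stem ends in a voiceless consonant (*ulus*, *oh*); -ew when the stem ends in a voiced consonant (*eronur*, *jabuz*); -iw when the stem ends in a vowel (*edu*, *jagjuklo*).
The final sound of *er* is /r/, which is a voiced consonant, so the suffix is -ew, giving *erew*.
*eo*: final sound = /o/, a vowel → -iw → *eoiw*.
Since the final sound of *bes* is /s/ (a voiceless consonant), it takes -he, giving *beshe*.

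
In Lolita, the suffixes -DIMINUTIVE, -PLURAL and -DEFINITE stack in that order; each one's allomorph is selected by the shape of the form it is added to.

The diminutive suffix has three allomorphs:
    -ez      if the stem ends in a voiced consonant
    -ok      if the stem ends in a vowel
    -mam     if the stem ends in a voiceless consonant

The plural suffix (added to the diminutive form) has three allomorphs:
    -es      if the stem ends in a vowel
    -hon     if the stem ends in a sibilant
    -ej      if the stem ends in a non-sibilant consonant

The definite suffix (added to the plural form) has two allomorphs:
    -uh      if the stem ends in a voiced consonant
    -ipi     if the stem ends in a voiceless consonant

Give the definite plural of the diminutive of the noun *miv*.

Since the final sound of *miv* is /v/ (a voiced consonant), it takes -ez, giving *mivez*.
The final sound of the diminutive form *mivez* is /z/, which is a sibilant, so the plural suffix is -hon, giving *mivezhon*.
The final consonant of the plural form *mivezhon* is /n/, which is voiced, so the definite suffix is -uh, giving *mivezhonuh*.

mivezhonuh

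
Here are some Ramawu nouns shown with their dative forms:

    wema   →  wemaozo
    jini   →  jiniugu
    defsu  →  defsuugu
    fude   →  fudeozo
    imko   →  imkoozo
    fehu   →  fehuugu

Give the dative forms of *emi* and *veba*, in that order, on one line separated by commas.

The alternation tracks the last vowel of the stem — -ugu when the last vowel of the stem is a high vowel (*jini*, *defsu*, *fehu*); -ozo when the last vowel of the stem is a non-high vowel (*wema*, *fude*, *imko*).
The last vowel of *emi* is /i/, which is a high vowel, so the suffix is -ugu, giving *emiugu*.
*veba* — last vowel /a/ (a non-high vowel) → -ozo → *vebaozo*.

emiugu, vebaozo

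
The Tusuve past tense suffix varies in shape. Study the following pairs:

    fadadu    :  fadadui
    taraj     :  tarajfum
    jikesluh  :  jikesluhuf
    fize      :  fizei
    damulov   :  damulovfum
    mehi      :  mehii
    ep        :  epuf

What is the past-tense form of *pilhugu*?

pilhugui

The alternation tracks the final sound of the stem — -uf when the stem ends in a voiceless consonant (*jikesluh*, *ep*); -fum when the stem ends in a voiced consonant (*taraj*, *damulov*); -i when the stem ends in a vowel (*fadadu*, *fize*, *mehi*).
The final sound of *pilhugu* is /u/, which is a vowel, so the suffix is -i, giving *pilhugui*.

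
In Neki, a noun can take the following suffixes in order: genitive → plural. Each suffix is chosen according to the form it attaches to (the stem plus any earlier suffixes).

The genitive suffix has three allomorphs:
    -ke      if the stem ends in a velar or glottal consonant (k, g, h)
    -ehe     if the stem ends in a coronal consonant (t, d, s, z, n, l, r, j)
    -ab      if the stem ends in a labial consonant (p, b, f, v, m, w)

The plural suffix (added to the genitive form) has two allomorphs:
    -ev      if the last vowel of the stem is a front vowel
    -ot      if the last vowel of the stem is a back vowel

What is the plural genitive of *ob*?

The final consonant of *ob* is /b/, which is labial, so the genitive suffix is -ab, giving *obab*.
The last vowel of the genitive form *obab* is /a/, which is a back vowel, so the plural suffix is -ot, giving *obabot*.

obabot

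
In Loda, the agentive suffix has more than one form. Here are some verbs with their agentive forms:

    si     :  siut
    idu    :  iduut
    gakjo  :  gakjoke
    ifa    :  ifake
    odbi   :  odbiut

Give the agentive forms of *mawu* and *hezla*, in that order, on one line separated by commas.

The suffix is conditioned by the last vowel: -ut when the last vowel of the stem is a high vowel (*si*, *idu*, *odbi*); -ke when the last vowel of the stem is a non-high vowel (*gakjo*, *ifa*).
*mawu* — last vowel /u/ (a high vowel) → -ut → *mawuut*.
*hezla* — last vowel /a/ (a non-high vowel) → -ke → *hezlake*.

mawuut, hezlake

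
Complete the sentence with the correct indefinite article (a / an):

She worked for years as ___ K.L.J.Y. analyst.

a

The indefinite article is chosen by the initial *sound* of the following word, not its spelling.
The initialism *K.L.J.Y.* is read letter by letter; the first letter, K, is pronounced /keɪ/, which begins with a consonant sound.
So the article is *a*: She worked for years as a K.L.J.Y. analyst.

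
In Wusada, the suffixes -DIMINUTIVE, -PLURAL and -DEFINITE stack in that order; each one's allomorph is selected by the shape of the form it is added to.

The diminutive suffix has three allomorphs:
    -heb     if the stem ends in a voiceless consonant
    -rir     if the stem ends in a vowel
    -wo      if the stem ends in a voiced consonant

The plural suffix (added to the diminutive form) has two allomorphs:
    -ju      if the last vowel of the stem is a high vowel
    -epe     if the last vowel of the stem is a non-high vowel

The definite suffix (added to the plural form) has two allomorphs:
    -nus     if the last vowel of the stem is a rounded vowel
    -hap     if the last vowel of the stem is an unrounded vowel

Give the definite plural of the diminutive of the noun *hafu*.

hafurirjunus

The final sound of *hafu* is /u/, which is a vowel, so the diminutive suffix is -rir, giving *hafurir*.
The diminutive form *hafurir* — last vowel /i/ (a high vowel) → -ju → *hafurirju*.
The plural form *hafurirju* — last vowel /u/ (a rounded vowel) → -nus → *hafurirjunus*.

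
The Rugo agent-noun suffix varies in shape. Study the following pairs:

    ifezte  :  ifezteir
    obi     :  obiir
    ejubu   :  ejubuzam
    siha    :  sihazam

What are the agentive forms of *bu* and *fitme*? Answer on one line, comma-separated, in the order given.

The pattern is front/back vowel harmony: -ir when the last vowel of the stem is a front vowel (*ifezte*, *obi*); -zam when the last vowel of the stem is a back vowel (*ejubu*, *siha*).
*bu* — last vowel /u/ (a back vowel) → -zam → *buzam*.
The last vowel of *fitme* is /e/, which is a front vowel, so the suffix is -ir, giving *fitmeir*.

buzam, fitmeir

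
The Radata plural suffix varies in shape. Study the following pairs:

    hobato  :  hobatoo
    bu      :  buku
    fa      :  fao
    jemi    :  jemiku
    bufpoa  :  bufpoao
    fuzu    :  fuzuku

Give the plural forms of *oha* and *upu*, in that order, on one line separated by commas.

The suffix is conditioned by the last vowel: -ku when the last vowel of the stem is a high vowel (*bu*, *jemi*, *fuzu*); -o when the last vowel of the stem is a non-high vowel (*hobato*, *fa*, *bufpoa*).
*oha*: last vowel = /a/, a non-high vowel → -o → *ohao*.
The last vowel of *upu* is /u/, which is a high vowel, so the suffix is -ku, giving *upuku*.

ohao, upuku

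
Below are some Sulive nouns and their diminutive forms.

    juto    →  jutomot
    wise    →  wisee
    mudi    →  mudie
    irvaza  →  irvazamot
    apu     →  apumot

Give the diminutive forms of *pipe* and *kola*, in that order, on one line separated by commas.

The suffix is conditioned by the last vowel: -e when the last vowel of the stem is a front vowel (*wise*, *mudi*); -mot when the last vowel of the stem is a back vowel (*juto*, *irvaza*, *apu*).
Since the last vowel of *pipe* is /e/ (a front vowel), it takes -e, giving *pipee*.
The last vowel of *kola* is /a/, which is a back vowel, so the suffix is -mot, giving *kolamot*.

pipee, kolamot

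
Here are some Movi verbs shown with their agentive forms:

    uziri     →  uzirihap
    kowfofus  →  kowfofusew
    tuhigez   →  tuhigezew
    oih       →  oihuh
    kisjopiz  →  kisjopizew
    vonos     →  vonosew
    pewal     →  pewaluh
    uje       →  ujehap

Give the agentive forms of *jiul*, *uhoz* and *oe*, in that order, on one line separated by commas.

jiuluh, uhozew, oehap

Looking at the final sound of each stem: -ew when the stem ends in a sibilant (*kowfofus*, *tuhigez*, *kisjopiz*, *vonos*); -uh when the stem ends in a non-sibilant consonant (*oih*, *pewal*); -hap when the stem ends in a vowel (*uziri*, *uje*).
The final sound of *jiul* is /l/, which is a non-sibilant consonant, so the suffix is -uh, giving *jiuluh*.
Since the final sound of *uhoz* is /z/ (a sibilant), it takes -ew, giving *uhozew*.
Since the final sound of *oe* is /e/ (a vowel), it takes -hap, giving *oehap*.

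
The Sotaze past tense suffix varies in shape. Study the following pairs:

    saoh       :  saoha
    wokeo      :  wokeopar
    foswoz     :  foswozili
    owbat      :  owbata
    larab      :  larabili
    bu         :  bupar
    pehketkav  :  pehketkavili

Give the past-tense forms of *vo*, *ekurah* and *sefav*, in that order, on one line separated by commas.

vopar, ekuraha, sefavili

Looking at the final sound of each stem: -a when the stem ends in a voiceless consonant (*saoh*, *owbat*); -ili when the stem ends in a voiced consonant (*foswoz*, *larab*, *pehketkav*); -par when the stem ends in a vowel (*wokeo*, *bu*).
*vo*: final sound = /o/, a vowel → -par → *vopar*.
*ekurah*: final sound = /h/, a voiceless consonant → -a → *ekuraha*.
*sefav*: final sound = /v/, a voiced consonant → -ili → *sefavili*.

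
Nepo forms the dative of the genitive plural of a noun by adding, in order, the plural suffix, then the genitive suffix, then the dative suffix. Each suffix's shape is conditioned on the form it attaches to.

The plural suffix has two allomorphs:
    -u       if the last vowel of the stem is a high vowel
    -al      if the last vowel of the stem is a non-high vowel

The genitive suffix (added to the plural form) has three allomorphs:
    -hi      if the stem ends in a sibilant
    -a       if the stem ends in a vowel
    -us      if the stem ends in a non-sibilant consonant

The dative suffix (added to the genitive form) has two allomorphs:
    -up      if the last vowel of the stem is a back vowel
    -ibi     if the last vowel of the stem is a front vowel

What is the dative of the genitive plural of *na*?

Since the last vowel of *na* is /a/ (a non-high vowel), it takes -al, giving *naal*.
The plural form *naal*: final sound = /l/, a non-sibilant consonant → -us → *naalus*.
The last vowel of the genitive form *naalus* is /u/, which is a back vowel, so the dative suffix is -up, giving *naalusup*.

naalusup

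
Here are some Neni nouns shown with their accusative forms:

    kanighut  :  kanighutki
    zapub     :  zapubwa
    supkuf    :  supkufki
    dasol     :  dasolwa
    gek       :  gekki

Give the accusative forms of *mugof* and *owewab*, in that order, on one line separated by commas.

The pattern is voicing of the final consonant: -ki when the stem ends in a voiceless consonant (*kanighut*, *supkuf*, *gek*); -wa when the stem ends in a voiced consonant (*zapub*, *dasol*).
*mugof*: final consonant = /f/, voiceless → -ki → *mugofki*.
*owewab* — final consonant /b/ (voiced) → -wa → *owewabwa*.

mugofki, owewabwa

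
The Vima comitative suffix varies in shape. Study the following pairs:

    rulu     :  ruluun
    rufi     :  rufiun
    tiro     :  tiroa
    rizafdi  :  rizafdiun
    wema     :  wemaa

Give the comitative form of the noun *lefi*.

lefiun

The alternation tracks the last vowel of the stem — -un when the last vowel of the stem is a high vowel (*rulu*, *rufi*, *rizafdi*); -a when the last vowel of the stem is a non-high vowel (*tiro*, *wema*).
The last vowel of *lefi* is /i/, which is a high vowel, so the suffix is -un, giving *lefiun*.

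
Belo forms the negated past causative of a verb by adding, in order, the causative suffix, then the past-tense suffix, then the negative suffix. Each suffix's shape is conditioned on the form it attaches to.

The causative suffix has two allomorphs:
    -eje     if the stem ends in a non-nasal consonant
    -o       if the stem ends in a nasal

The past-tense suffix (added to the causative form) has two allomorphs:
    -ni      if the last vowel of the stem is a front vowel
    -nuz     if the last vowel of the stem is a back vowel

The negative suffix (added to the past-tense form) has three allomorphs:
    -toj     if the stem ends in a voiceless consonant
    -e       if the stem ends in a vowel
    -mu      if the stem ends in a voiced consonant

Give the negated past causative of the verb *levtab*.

*levtab* — final consonant /b/ (non-nasal) → -eje → *levtabeje*.
The causative form *levtabeje* — last vowel /e/ (a front vowel) → -ni → *levtabejeni*.
The past-tense form *levtabejeni* — final sound /i/ (a vowel) → -e → *levtabejenie*.

levtabejenie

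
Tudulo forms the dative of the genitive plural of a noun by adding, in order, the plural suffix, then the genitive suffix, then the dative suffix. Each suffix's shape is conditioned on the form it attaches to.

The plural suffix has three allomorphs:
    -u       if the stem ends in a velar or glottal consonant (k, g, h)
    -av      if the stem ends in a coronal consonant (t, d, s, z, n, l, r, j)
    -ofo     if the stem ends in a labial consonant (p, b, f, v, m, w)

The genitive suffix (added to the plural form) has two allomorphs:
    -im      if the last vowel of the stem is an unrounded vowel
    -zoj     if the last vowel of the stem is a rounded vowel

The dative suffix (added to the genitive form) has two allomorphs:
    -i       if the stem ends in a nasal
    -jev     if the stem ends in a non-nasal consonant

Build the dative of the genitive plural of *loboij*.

loboijavimi

*loboij* — final consonant /j/ (coronal) → -av → *loboijav*.
The plural form *loboijav*: last vowel = /a/, an unrounded vowel → -im → *loboijavim*.
The final consonant of the genitive form *loboijavim* is /m/, which is a nasal, so the dative suffix is -i, giving *loboijavimi*.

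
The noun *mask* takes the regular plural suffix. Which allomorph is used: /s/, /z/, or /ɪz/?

The stem *mask* ends in a voiceless non-sibilant consonant.
The plural suffix surfaces as /ɪz/ after sibilants, /s/ after other voiceless consonants, and /z/ after other voiced sounds.
So the plural -s on *mask* is pronounced /s/.

/s/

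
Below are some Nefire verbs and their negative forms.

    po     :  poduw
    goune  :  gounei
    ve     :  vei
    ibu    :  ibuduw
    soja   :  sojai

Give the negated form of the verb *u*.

Looking at the last vowel of each stem: -duw when the last vowel of the stem is a rounded vowel (*po*, *ibu*); -i when the last vowel of the stem is an unrounded vowel (*goune*, *ve*, *soja*).
*u*: last vowel = /u/, a rounded vowel → -duw → *uduw*.

uduw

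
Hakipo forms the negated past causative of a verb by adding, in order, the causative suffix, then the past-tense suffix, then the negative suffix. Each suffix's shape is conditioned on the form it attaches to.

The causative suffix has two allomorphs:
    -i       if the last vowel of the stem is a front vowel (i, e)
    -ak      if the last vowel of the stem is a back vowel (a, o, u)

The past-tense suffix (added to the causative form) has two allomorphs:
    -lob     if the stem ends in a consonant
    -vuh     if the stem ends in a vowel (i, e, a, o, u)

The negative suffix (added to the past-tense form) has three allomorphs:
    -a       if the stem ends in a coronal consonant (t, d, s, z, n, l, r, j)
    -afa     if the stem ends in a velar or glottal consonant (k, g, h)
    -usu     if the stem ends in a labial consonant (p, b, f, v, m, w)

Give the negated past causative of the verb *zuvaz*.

zuvazaklobusu

The last vowel of *zuvaz* is /a/, which is a back vowel, so the causative suffix is -ak, giving *zuvazak*.
The final sound of the causative form *zuvazak* is /k/, which is a consonant, so the past-tense suffix is -lob, giving *zuvazaklob*.
Since the final consonant of the past-tense form *zuvazaklob* is /b/ (labial), it takes -usu, giving *zuvazaklobusu*.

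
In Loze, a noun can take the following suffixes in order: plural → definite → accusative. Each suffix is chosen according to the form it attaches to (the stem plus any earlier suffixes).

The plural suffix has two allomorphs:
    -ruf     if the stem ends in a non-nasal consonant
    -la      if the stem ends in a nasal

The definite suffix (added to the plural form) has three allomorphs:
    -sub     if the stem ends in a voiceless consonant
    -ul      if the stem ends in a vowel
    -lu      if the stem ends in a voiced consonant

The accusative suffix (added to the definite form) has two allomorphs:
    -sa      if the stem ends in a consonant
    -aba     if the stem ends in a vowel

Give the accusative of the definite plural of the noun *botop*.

*botop*: final consonant = /p/, non-nasal → -ruf → *botopruf*.
The plural form *botopruf* — final sound /f/ (a voiceless consonant) → -sub → *botoprufsub*.
The definite form *botoprufsub* — final sound /b/ (a consonant) → -sa → *botoprufsubsa*.

botoprufsubsa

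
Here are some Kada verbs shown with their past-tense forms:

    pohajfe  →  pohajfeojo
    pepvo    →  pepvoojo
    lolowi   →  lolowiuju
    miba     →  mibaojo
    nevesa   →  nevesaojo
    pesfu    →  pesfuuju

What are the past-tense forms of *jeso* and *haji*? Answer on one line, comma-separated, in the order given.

jesoojo, hajiuju

The alternation tracks the last vowel of the stem — -uju when the last vowel of the stem is a high vowel (*lolowi*, *pesfu*); -ojo when the last vowel of the stem is a non-high vowel (*pohajfe*, *pepvo*, *miba*, *nevesa*).
*jeso*: last vowel = /o/, a non-high vowel → -ojo → *jesoojo*.
*haji* — last vowel /i/ (a high vowel) → -uju → *hajiuju*.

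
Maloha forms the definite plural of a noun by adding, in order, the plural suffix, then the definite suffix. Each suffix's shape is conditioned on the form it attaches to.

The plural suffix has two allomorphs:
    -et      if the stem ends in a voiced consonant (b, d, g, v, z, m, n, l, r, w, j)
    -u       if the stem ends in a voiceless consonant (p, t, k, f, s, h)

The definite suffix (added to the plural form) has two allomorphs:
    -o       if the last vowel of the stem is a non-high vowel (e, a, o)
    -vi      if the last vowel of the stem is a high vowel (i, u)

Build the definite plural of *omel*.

Since the final consonant of *omel* is /l/ (voiced), it takes -et, giving *omelet*.
The plural form *omelet* — last vowel /e/ (a non-high vowel) → -o → *omeleto*.

omeleto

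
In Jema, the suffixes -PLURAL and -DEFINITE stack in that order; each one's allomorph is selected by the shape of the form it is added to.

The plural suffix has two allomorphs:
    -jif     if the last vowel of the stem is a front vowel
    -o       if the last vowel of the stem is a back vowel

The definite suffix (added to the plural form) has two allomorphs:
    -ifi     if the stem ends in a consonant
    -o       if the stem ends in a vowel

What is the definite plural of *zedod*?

Since the last vowel of *zedod* is /o/ (a back vowel), it takes -o, giving *zedodo*.
The final sound of the plural form *zedodo* is /o/, which is a vowel, so the definite suffix is -o, giving *zedodoo*.

zedodoo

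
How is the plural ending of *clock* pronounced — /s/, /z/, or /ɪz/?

/s/

The stem *clock* ends in a voiceless non-sibilant consonant.
The plural suffix surfaces as /ɪz/ after sibilants, /s/ after other voiceless consonants, and /z/ after other voiced sounds.
So the plural -s on *clock* is pronounced /s/.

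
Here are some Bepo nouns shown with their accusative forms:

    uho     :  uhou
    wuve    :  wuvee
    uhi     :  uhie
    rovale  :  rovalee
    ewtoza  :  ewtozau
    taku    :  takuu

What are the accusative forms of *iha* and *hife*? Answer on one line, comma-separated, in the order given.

Looking at the last vowel of each stem: -e when the last vowel of the stem is a front vowel (*wuve*, *uhi*, *rovale*); -u when the last vowel of the stem is a back vowel (*uho*, *ewtoza*, *taku*).
Since the last vowel of *iha* is /a/ (a back vowel), it takes -u, giving *ihau*.
*hife*: last vowel = /e/, a front vowel → -e → *hifee*.

ihau, hifee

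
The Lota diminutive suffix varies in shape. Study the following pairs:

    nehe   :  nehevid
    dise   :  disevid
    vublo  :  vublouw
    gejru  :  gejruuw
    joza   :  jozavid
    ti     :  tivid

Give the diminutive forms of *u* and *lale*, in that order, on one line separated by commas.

The suffix is conditioned by the last vowel: -uw when the last vowel of the stem is a rounded vowel (*vublo*, *gejru*); -vid when the last vowel of the stem is an unrounded vowel (*nehe*, *dise*, *joza*, *ti*).
*u* — last vowel /u/ (a rounded vowel) → -uw → *uuw*.
*lale* — last vowel /e/ (an unrounded vowel) → -vid → *lalevid*.

uuw, lalevid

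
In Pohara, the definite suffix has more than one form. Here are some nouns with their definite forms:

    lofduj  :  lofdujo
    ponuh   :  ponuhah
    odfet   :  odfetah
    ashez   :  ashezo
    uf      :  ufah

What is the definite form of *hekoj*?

Looking at the final consonant of each stem: -ah when the stem ends in a voiceless consonant (*ponuh*, *odfet*, *uf*); -o when the stem ends in a voiced consonant (*lofduj*, *ashez*).
The final consonant of *hekoj* is /j/, which is voiced, so the suffix is -o, giving *hekojo*.

hekojo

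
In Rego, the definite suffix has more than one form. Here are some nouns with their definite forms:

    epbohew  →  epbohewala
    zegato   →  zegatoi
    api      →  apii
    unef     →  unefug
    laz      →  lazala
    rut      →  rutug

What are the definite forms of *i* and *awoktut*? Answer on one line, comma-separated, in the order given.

Looking at the final sound of each stem: -ug when the stem ends in a voiceless consonant (*unef*, *rut*); -ala when the stem ends in a voiced consonant (*epbohew*, *laz*); -i when the stem ends in a vowel (*zegato*, *api*).
*i*: final sound = /i/, a vowel → -i → *ii*.
*awoktut* — final sound /t/ (a voiceless consonant) → -ug → *awoktutug*.

ii, awoktutug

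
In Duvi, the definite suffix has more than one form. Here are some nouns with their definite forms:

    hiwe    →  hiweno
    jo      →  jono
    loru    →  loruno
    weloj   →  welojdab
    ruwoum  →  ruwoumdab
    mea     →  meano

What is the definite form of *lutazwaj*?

Looking at the final sound of each stem: -dab when the stem ends in a consonant (*weloj*, *ruwoum*); -no when the stem ends in a vowel (*hiwe*, *jo*, *loru*, *mea*).
The final sound of *lutazwaj* is /j/, which is a consonant, so the suffix is -dab, giving *lutazwajdab*.

lutazwajdab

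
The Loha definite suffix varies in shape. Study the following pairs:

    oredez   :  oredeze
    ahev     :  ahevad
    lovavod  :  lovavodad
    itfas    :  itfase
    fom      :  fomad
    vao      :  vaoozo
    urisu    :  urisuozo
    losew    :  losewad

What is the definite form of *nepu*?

nepuozo

The suffix is conditioned by the final sound: -e when the stem ends in a sibilant (*oredez*, *itfas*); -ad when the stem ends in a non-sibilant consonant (*ahev*, *lovavod*, *fom*, *losew*); -ozo when the stem ends in a vowel (*vao*, *urisu*).
*nepu* — final sound /u/ (a vowel) → -ozo → *nepuozo*.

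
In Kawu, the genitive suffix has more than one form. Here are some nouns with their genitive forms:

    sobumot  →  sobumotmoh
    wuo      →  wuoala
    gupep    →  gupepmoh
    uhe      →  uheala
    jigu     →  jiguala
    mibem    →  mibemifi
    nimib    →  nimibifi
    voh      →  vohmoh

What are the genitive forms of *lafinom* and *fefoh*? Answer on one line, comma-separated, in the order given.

lafinomifi, fefohmoh

Looking at the final sound of each stem: -moh when the stem ends in a voiceless consonant (*sobumot*, *gupep*, *voh*); -ifi when the stem ends in a voiced consonant (*mibem*, *nimib*); -ala when the stem ends in a vowel (*wuo*, *uhe*, *jigu*).
Since the final sound of *lafinom* is /m/ (a voiced consonant), it takes -ifi, giving *lafinomifi*.
Since the final sound of *fefoh* is /h/ (a voiceless consonant), it takes -moh, giving *fefohmoh*.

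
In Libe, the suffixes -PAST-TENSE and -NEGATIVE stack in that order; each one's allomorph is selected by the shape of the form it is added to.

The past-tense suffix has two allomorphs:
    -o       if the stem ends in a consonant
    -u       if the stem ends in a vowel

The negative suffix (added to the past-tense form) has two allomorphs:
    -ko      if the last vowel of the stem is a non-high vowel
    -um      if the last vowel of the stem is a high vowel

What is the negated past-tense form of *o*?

*o* — final sound /o/ (a vowel) → -u → *ou*.
Since the last vowel of the past-tense form *ou* is /u/ (a high vowel), it takes -um, giving *ouum*.

ouum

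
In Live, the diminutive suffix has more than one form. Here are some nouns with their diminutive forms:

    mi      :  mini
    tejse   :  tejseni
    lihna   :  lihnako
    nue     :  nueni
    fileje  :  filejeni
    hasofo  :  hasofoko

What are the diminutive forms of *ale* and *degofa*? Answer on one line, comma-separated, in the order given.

aleni, degofako

The pattern is front/back vowel harmony: -ni when the last vowel of the stem is a front vowel (*mi*, *tejse*, *nue*, *fileje*); -ko when the last vowel of the stem is a back vowel (*lihna*, *hasofo*).
*ale* — last vowel /e/ (a front vowel) → -ni → *aleni*.
*degofa*: last vowel = /a/, a back vowel → -ko → *degofako*.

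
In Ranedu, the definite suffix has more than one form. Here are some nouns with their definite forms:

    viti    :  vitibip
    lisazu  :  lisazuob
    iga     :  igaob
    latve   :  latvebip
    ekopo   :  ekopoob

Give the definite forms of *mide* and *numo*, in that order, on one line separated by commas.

The alternation tracks the last vowel of the stem — -bip when the last vowel of the stem is a front vowel (*viti*, *latve*); -ob when the last vowel of the stem is a back vowel (*lisazu*, *iga*, *ekopo*).
*mide*: last vowel = /e/, a front vowel → -bip → *midebip*.
*numo* — last vowel /o/ (a back vowel) → -ob → *numoob*.

midebip, numoob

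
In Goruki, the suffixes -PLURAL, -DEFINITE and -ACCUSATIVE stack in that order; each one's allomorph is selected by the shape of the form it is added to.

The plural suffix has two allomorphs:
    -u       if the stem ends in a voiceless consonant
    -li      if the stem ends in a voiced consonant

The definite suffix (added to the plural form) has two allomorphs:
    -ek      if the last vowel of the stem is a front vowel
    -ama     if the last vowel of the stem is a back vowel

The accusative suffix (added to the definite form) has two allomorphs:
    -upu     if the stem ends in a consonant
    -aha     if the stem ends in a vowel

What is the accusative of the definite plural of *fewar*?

fewarliekupu

*fewar* — final consonant /r/ (voiced) → -li → *fewarli*.
The last vowel of the plural form *fewarli* is /i/, which is a front vowel, so the definite suffix is -ek, giving *fewarliek*.
The definite form *fewarliek* — final sound /k/ (a consonant) → -upu → *fewarliekupu*.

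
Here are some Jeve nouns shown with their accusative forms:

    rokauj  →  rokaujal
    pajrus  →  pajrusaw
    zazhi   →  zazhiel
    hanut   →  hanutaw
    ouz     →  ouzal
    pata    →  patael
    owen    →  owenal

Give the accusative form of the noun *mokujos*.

The pattern is voicing of the final sound: -aw when the stem ends in a voiceless consonant (*pajrus*, *hanut*); -al when the stem ends in a voiced consonant (*rokauj*, *ouz*, *owen*); -el when the stem ends in a vowel (*zazhi*, *pata*).
The final sound of *mokujos* is /s/, which is a voiceless consonant, so the suffix is -aw, giving *mokujosaw*.

mokujosaw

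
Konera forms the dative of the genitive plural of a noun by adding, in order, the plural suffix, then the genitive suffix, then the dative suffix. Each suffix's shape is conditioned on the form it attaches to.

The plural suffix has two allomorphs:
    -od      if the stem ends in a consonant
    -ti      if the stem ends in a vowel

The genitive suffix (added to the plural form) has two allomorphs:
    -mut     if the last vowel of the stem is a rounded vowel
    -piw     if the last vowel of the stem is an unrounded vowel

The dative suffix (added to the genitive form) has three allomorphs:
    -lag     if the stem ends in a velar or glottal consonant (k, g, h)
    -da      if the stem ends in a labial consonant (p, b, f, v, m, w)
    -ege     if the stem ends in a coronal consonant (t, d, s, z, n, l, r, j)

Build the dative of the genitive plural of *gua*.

*gua* — final sound /a/ (a vowel) → -ti → *guati*.
Since the last vowel of the plural form *guati* is /i/ (an unrounded vowel), it takes -piw, giving *guatipiw*.
The genitive form *guatipiw*: final consonant = /w/, labial → -da → *guatipiwda*.

guatipiwda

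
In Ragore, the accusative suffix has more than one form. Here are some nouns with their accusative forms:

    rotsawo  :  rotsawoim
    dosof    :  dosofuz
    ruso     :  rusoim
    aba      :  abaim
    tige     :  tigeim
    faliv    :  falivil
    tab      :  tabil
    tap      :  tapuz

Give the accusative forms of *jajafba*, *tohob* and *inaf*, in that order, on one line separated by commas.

jajafbaim, tohobil, inafuz

The pattern is voicing of the final sound: -uz when the stem ends in a voiceless consonant (*dosof*, *tap*); -il when the stem ends in a voiced consonant (*faliv*, *tab*); -im when the stem ends in a vowel (*rotsawo*, *ruso*, *aba*, *tige*).
*jajafba* — final sound /a/ (a vowel) → -im → *jajafbaim*.
*tohob*: final sound = /b/, a voiced consonant → -il → *tohobil*.
Since the final sound of *inaf* is /f/ (a voiceless consonant), it takes -uz, giving *inafuz*.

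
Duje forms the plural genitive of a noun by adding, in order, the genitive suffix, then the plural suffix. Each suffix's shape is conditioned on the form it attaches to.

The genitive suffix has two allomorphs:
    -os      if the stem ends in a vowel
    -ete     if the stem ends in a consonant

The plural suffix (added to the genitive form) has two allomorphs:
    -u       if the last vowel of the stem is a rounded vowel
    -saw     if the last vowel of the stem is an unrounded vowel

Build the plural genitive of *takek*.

*takek* — final sound /k/ (a consonant) → -ete → *takekete*.
The last vowel of the genitive form *takekete* is /e/, which is an unrounded vowel, so the plural suffix is -saw, giving *takeketesaw*.

takeketesaw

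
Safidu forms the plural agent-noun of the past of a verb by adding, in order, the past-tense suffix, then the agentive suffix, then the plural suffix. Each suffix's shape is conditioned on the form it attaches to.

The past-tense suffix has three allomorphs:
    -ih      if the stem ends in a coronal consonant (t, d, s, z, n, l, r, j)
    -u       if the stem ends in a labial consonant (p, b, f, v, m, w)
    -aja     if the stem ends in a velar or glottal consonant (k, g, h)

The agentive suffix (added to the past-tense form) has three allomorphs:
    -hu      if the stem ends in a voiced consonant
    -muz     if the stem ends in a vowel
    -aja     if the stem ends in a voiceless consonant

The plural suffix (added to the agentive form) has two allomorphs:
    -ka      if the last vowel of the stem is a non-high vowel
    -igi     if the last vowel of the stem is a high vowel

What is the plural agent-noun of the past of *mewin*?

mewinihajaka

*mewin*: final consonant = /n/, coronal → -ih → *mewinih*.
The final sound of the past-tense form *mewinih* is /h/, which is a voiceless consonant, so the agentive suffix is -aja, giving *mewinihaja*.
The agentive form *mewinihaja*: last vowel = /a/, a non-high vowel → -ka → *mewinihajaka*.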